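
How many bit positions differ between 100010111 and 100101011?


XOR: 000111100
Count of 1s: 4

4


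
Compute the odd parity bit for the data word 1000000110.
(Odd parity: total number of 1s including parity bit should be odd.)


Number of 1s in data: 3
Parity bit: 0

0


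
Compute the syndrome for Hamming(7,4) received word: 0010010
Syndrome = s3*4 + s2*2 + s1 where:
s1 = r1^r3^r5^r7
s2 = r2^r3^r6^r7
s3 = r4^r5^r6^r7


s1=1, s2=0, s3=1

Syndrome = 5 (error at position 5)


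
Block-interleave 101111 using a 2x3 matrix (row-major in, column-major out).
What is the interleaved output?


Matrix:
  101
  111
Read columns: 110111

110111


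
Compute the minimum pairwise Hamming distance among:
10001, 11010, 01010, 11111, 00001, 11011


Comparing all pairs, minimum distance: 1
Can detect 0 errors, correct 0 errors

1


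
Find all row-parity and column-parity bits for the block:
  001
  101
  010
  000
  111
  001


Row parities: 101011
Column parities: 000

Row P: 101011, Col P: 000, Corner: 0


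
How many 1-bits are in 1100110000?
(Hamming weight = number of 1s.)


Counting 1s in 1100110000

4


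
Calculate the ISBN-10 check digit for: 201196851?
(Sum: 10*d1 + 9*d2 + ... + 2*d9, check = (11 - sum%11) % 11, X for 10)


Weighted sum: 168
168 mod 11 = 3

Check digit: 8


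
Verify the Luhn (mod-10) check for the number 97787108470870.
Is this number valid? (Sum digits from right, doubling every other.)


Luhn sum = 71
71 mod 10 = 1

Invalid (Luhn sum mod 10 = 1)


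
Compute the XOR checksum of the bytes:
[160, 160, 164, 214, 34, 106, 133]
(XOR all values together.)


XOR chain: 160 ^ 160 ^ 164 ^ 214 ^ 34 ^ 106 ^ 133 = 191

191


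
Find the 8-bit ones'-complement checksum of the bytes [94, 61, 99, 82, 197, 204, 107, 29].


Sum = 873 mod 256 = 105
Complement = 150

150


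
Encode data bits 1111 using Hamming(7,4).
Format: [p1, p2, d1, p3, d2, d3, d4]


Parity bits: p1=1, p2=1, p3=1

1111111


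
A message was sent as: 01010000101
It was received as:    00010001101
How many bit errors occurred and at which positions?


XOR: 01000001000

2 error(s) at position(s): 1, 7


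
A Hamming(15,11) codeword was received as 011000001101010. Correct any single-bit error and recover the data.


Syndrome = 0: no error detected

Data: 10001101010 (no errors)


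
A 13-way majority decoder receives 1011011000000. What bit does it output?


Ones: 5 out of 13
Threshold: 7

0 (5/13 voted 1)


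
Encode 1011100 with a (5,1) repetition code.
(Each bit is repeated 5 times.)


Each bit -> 5 copies

11111000001111111111111110000000000


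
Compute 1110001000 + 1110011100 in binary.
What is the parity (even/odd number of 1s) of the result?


1110001000 = 904
1110011100 = 924
Sum = 1828 = 11100100100
1s count = 5

odd parity (5 ones in 11100100100)


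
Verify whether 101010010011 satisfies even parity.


Number of 1s: 6

Yes, parity is correct (6 ones)


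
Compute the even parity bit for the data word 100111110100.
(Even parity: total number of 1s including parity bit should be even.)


Number of 1s in data: 7
Parity bit: 1

1


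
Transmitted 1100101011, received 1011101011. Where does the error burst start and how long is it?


XOR: 0111000000

Burst at position 1, length 3


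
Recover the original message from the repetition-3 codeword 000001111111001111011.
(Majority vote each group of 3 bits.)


Groups: 000, 001, 111, 111, 001, 111, 011
Majority votes: 0011011

0011011


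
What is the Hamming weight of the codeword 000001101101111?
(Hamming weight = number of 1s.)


Counting 1s in 000001101101111

8


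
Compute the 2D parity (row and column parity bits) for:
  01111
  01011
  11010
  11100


Row parities: 0111
Column parities: 00010

Row P: 0111, Col P: 00010, Corner: 1


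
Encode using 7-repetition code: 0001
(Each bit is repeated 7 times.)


Each bit -> 7 copies

0000000000000000000001111111


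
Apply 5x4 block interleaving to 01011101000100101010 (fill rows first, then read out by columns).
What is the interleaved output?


Matrix:
  0101
  1101
  0001
  0010
  1010
Read columns: 01001110000001111100

01001110000001111100


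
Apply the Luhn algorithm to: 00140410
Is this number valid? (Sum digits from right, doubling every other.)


Luhn sum = 12
12 mod 10 = 2

Invalid (Luhn sum mod 10 = 2)


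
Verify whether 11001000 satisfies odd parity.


Number of 1s: 3

Yes, parity is correct (3 ones)


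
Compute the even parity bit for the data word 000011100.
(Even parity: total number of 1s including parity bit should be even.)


Number of 1s in data: 3
Parity bit: 1

1


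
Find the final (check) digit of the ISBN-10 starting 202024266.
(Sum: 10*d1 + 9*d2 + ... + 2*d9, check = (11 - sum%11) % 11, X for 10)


Weighted sum: 106
106 mod 11 = 7

Check digit: 4


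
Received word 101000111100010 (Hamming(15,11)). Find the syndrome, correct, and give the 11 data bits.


Syndrome = 0: no error detected

Data: 10011100010 (no errors)


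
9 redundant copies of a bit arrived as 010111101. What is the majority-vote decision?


Ones: 6 out of 9
Threshold: 5

1 (6/9 voted 1)


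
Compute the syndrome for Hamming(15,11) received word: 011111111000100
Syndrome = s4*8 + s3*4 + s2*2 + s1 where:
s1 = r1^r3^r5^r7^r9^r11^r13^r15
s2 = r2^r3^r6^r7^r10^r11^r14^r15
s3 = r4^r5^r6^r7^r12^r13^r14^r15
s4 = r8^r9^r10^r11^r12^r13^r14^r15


s1=1, s2=0, s3=1, s4=1

Syndrome = 13 (error at position 13)


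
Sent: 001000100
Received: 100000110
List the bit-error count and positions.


XOR: 101000010

3 error(s) at position(s): 0, 2, 7


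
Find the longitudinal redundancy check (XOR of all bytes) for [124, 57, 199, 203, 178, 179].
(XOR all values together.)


XOR chain: 124 ^ 57 ^ 199 ^ 203 ^ 178 ^ 179 = 72

72


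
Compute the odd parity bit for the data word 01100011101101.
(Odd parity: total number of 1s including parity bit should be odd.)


Number of 1s in data: 8
Parity bit: 1

1


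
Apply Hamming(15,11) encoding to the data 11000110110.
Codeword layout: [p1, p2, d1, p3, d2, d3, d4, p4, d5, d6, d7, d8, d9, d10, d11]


Parity bits: p1=0, p2=0, p3=1, p4=0

001110000110110


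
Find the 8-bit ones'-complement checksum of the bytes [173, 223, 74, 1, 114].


Sum = 585 mod 256 = 73
Complement = 182

182


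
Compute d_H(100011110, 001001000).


XOR: 101010110
Count of 1s: 5

5


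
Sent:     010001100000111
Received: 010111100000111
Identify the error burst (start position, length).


XOR: 000110000000000

Burst at position 3, length 2


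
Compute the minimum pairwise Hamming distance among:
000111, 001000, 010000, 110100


Comparing all pairs, minimum distance: 2
Can detect 1 errors, correct 0 errors

2


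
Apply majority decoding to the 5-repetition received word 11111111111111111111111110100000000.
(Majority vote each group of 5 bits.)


Groups: 11111, 11111, 11111, 11111, 11111, 01000, 00000
Majority votes: 1111100

1111100


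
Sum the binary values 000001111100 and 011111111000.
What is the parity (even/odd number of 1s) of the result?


000001111100 = 124
011111111000 = 2040
Sum = 2164 = 100001110100
1s count = 5

odd parity (5 ones in 100001110100)


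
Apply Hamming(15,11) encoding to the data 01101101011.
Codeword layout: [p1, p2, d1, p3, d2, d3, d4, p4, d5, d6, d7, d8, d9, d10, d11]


Parity bits: p1=1, p2=0, p3=1, p4=1

100111011101011


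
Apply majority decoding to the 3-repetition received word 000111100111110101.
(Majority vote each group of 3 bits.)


Groups: 000, 111, 100, 111, 110, 101
Majority votes: 010111

010111


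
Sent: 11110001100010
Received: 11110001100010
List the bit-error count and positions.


XOR: 00000000000000

0 errors (received matches sent)


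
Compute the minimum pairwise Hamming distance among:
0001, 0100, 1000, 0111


Comparing all pairs, minimum distance: 2
Can detect 1 errors, correct 0 errors

2


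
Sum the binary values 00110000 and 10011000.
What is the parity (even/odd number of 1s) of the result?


00110000 = 48
10011000 = 152
Sum = 200 = 11001000
1s count = 3

odd parity (3 ones in 11001000)


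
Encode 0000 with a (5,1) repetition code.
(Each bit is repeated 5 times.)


Each bit -> 5 copies

00000000000000000000


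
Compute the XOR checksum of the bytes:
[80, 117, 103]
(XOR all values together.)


XOR chain: 80 ^ 117 ^ 103 = 66

66


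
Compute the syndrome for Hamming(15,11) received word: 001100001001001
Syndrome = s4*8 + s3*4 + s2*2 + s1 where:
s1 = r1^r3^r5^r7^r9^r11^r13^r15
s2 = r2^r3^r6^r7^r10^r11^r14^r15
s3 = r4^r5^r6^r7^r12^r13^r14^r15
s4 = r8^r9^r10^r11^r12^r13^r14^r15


s1=1, s2=0, s3=1, s4=1

Syndrome = 13 (error at position 13)


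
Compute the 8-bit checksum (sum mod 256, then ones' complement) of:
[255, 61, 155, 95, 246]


Sum = 812 mod 256 = 44
Complement = 211

211


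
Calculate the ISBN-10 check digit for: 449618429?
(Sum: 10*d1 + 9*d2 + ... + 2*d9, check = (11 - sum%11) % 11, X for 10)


Weighted sum: 276
276 mod 11 = 1

Check digit: X


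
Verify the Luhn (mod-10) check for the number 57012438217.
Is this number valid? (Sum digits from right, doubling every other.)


Luhn sum = 43
43 mod 10 = 3

Invalid (Luhn sum mod 10 = 3)


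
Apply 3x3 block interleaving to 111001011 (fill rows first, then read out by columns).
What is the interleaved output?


Matrix:
  111
  001
  011
Read columns: 100101111

100101111


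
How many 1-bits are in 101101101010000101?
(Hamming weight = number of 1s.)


Counting 1s in 101101101010000101

9


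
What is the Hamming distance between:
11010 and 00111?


XOR: 11101
Count of 1s: 4

4


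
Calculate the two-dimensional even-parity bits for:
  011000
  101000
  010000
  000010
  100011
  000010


Row parities: 001111
Column parities: 000011

Row P: 001111, Col P: 000011, Corner: 0


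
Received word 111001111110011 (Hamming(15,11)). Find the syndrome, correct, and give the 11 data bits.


Syndrome = 0: no error detected

Data: 10111110011 (no errors)


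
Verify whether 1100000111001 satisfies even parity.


Number of 1s: 6

Yes, parity is correct (6 ones)


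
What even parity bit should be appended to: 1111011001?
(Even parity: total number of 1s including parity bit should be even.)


Number of 1s in data: 7
Parity bit: 1

1


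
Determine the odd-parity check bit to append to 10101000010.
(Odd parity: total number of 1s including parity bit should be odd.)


Number of 1s in data: 4
Parity bit: 1

1


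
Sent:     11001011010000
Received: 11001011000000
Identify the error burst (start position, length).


XOR: 00000000010000

Burst at position 9, length 1


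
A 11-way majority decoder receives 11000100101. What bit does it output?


Ones: 5 out of 11
Threshold: 6

0 (5/11 voted 1)


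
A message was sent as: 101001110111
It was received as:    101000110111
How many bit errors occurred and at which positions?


XOR: 000001000000

1 error(s) at position(s): 5


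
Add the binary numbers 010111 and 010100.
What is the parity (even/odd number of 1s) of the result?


010111 = 23
010100 = 20
Sum = 43 = 101011
1s count = 4

even parity (4 ones in 101011)


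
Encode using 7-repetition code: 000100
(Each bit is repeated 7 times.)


Each bit -> 7 copies

000000000000000000000111111100000000000000


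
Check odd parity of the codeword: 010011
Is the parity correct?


Number of 1s: 3

Yes, parity is correct (3 ones)


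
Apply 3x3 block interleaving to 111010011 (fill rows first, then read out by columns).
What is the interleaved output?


Matrix:
  111
  010
  011
Read columns: 100111101

100111101


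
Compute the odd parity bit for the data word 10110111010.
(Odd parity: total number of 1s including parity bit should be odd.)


Number of 1s in data: 7
Parity bit: 0

0


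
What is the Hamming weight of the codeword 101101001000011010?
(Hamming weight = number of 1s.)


Counting 1s in 101101001000011010

8


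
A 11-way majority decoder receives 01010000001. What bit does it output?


Ones: 3 out of 11
Threshold: 6

0 (3/11 voted 1)


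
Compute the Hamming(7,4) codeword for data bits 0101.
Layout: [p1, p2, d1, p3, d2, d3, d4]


Parity bits: p1=0, p2=1, p3=0

0100101


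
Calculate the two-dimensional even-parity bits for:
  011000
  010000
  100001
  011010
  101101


Row parities: 01010
Column parities: 011110

Row P: 01010, Col P: 011110, Corner: 0


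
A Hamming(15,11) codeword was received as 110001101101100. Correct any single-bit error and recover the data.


Syndrome = 0: no error detected

Data: 00111101100 (no errors)


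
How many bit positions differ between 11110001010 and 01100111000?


XOR: 10010110010
Count of 1s: 5

5


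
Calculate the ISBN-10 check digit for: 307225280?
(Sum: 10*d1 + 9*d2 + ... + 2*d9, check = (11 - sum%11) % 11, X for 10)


Weighted sum: 169
169 mod 11 = 4

Check digit: 7


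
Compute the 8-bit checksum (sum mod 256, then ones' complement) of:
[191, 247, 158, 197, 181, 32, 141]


Sum = 1147 mod 256 = 123
Complement = 132

132


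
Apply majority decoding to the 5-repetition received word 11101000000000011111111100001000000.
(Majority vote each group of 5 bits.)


Groups: 11101, 00000, 00000, 11111, 11110, 00010, 00000
Majority votes: 1001100

1001100


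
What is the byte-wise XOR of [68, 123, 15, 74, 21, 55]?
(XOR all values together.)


XOR chain: 68 ^ 123 ^ 15 ^ 74 ^ 21 ^ 55 = 88

88


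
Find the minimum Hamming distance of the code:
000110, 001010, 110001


Comparing all pairs, minimum distance: 2
Can detect 1 errors, correct 0 errors

2


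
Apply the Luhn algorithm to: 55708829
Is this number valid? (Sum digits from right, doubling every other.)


Luhn sum = 39
39 mod 10 = 9

Invalid (Luhn sum mod 10 = 9)


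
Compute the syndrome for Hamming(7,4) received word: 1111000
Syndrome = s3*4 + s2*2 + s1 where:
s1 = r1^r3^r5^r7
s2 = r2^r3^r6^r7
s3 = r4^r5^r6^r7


s1=0, s2=0, s3=1

Syndrome = 4 (error at position 4)


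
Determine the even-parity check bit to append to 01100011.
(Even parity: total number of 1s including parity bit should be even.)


Number of 1s in data: 4
Parity bit: 0

0


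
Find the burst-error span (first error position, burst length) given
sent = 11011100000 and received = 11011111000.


XOR: 00000011000

Burst at position 6, length 2


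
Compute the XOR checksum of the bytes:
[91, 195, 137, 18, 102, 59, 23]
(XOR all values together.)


XOR chain: 91 ^ 195 ^ 137 ^ 18 ^ 102 ^ 59 ^ 23 = 73

73


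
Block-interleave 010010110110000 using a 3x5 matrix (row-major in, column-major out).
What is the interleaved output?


Matrix:
  01001
  01101
  10000
Read columns: 001110010000110

001110010000110


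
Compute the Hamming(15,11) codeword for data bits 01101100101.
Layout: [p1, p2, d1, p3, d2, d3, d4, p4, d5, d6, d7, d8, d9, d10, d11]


Parity bits: p1=0, p2=1, p3=0, p4=0

010011001100101


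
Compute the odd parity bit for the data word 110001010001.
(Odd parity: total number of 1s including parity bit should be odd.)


Number of 1s in data: 5
Parity bit: 0

0


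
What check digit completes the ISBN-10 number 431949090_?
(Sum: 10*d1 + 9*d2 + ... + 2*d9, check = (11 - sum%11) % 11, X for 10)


Weighted sum: 234
234 mod 11 = 3

Check digit: 8


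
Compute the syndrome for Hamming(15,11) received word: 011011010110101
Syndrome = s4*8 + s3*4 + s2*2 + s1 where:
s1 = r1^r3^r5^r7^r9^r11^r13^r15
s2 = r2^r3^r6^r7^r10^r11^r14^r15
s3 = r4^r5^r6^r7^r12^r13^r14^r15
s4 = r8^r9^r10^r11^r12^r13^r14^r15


s1=1, s2=0, s3=0, s4=1

Syndrome = 9 (error at position 9)


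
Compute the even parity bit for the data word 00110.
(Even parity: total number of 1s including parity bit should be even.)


Number of 1s in data: 2
Parity bit: 0

0


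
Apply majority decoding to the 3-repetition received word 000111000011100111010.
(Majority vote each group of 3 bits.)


Groups: 000, 111, 000, 011, 100, 111, 010
Majority votes: 0101010

0101010


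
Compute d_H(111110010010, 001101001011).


XOR: 110011011001
Count of 1s: 7

7


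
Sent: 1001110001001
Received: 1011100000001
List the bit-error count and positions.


XOR: 0010010001000

3 error(s) at position(s): 2, 5, 9


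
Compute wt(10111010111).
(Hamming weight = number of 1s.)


Counting 1s in 10111010111

8


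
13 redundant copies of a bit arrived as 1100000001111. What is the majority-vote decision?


Ones: 6 out of 13
Threshold: 7

0 (6/13 voted 1)


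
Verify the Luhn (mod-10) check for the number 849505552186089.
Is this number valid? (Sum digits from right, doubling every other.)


Luhn sum = 64
64 mod 10 = 4

Invalid (Luhn sum mod 10 = 4)


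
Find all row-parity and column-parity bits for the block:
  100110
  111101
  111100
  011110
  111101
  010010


Row parities: 110010
Column parities: 010110

Row P: 110010, Col P: 010110, Corner: 1


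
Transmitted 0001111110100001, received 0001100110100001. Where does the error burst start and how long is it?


XOR: 0000011000000000

Burst at position 5, length 2


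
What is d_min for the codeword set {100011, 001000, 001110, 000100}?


Comparing all pairs, minimum distance: 2
Can detect 1 errors, correct 0 errors

2


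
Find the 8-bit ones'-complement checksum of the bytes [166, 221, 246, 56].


Sum = 689 mod 256 = 177
Complement = 78

78


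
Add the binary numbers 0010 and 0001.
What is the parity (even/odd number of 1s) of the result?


0010 = 2
0001 = 1
Sum = 3 = 11
1s count = 2

even parity (2 ones in 11)


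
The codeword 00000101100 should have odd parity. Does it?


Number of 1s: 3

Yes, parity is correct (3 ones)


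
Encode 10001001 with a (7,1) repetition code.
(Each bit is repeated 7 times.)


Each bit -> 7 copies

11111110000000000000000000001111111000000000000001111111


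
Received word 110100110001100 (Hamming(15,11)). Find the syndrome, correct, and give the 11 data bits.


Syndrome = 9: error at position 9

Data: 00011001100 (corrected bit 9)


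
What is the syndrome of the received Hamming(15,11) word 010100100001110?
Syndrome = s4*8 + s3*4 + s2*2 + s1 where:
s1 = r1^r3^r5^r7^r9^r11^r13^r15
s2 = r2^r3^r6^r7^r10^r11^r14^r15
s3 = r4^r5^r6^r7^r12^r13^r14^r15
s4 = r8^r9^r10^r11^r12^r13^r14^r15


s1=0, s2=1, s3=1, s4=1

Syndrome = 14 (error at position 14)


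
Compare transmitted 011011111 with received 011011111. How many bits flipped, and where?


XOR: 000000000

0 errors (received matches sent)


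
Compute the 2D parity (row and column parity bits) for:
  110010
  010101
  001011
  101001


Row parities: 1111
Column parities: 000101

Row P: 1111, Col P: 000101, Corner: 0


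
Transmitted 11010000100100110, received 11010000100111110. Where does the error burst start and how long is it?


XOR: 00000000000011000

Burst at position 12, length 2


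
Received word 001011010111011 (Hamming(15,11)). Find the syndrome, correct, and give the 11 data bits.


Syndrome = 4: error at position 4

Data: 11100111011 (corrected bit 4)


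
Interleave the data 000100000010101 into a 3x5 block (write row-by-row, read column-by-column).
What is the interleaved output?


Matrix:
  00010
  00000
  10101
Read columns: 001000001100001

001000001100001


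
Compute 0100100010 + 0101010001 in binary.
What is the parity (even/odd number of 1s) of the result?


0100100010 = 290
0101010001 = 337
Sum = 627 = 1001110011
1s count = 6

even parity (6 ones in 1001110011)


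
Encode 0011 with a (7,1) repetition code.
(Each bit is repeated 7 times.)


Each bit -> 7 copies

0000000000000011111111111111


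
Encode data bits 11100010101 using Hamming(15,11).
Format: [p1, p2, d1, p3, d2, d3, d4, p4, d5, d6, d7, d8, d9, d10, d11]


Parity bits: p1=1, p2=0, p3=0, p4=1

101011010010101


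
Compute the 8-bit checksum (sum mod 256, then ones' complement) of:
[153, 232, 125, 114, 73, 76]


Sum = 773 mod 256 = 5
Complement = 250

250


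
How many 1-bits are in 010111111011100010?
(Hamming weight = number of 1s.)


Counting 1s in 010111111011100010

11


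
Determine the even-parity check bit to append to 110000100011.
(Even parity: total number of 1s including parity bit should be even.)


Number of 1s in data: 5
Parity bit: 1

1


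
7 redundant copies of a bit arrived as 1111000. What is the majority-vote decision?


Ones: 4 out of 7
Threshold: 4

1 (4/7 voted 1)


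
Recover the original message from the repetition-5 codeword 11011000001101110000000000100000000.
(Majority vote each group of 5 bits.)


Groups: 11011, 00000, 11011, 10000, 00000, 01000, 00000
Majority votes: 1010000

1010000


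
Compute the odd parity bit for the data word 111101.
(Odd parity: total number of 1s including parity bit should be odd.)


Number of 1s in data: 5
Parity bit: 0

0


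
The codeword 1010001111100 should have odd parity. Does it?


Number of 1s: 7

Yes, parity is correct (7 ones)


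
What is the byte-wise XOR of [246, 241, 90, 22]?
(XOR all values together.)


XOR chain: 246 ^ 241 ^ 90 ^ 22 = 75

75


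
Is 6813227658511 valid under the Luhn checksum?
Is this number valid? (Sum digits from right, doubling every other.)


Luhn sum = 56
56 mod 10 = 6

Invalid (Luhn sum mod 10 = 6)


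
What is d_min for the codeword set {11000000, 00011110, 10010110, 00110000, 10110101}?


Comparing all pairs, minimum distance: 2
Can detect 1 errors, correct 0 errors

2


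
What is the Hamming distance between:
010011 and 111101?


XOR: 101110
Count of 1s: 4

4


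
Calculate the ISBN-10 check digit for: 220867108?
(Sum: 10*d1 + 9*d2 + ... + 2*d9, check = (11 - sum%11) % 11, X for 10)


Weighted sum: 185
185 mod 11 = 9

Check digit: 2


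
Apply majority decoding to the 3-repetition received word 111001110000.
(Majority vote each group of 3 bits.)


Groups: 111, 001, 110, 000
Majority votes: 1010

1010


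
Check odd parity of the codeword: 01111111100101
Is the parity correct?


Number of 1s: 10

No, parity error (10 ones)


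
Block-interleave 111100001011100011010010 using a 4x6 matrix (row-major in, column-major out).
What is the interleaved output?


Matrix:
  111100
  001011
  100011
  010010
Read columns: 101010011100100001110110

101010011100100001110110


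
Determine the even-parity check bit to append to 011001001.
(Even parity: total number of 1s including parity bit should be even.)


Number of 1s in data: 4
Parity bit: 0

0


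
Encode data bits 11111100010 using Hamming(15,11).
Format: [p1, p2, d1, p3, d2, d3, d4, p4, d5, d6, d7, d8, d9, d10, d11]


Parity bits: p1=0, p2=1, p3=0, p4=1

011011111100010


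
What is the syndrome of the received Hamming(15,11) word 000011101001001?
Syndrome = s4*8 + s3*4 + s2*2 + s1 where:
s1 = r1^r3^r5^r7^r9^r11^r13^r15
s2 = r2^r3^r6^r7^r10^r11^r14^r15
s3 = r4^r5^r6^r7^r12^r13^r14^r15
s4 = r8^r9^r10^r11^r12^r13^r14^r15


s1=0, s2=1, s3=1, s4=1

Syndrome = 14 (error at position 14)


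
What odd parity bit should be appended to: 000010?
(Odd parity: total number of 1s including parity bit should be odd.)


Number of 1s in data: 1
Parity bit: 0

0


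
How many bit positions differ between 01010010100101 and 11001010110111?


XOR: 10011000010010
Count of 1s: 5

5


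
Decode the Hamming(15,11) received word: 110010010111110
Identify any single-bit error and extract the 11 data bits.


Syndrome = 0: no error detected

Data: 01000111110 (no errors)


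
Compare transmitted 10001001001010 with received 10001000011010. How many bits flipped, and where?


XOR: 00000001010000

2 error(s) at position(s): 7, 9


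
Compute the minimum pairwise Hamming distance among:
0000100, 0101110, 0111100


Comparing all pairs, minimum distance: 2
Can detect 1 errors, correct 0 errors

2


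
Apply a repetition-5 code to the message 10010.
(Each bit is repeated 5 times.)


Each bit -> 5 copies

1111100000000001111100000


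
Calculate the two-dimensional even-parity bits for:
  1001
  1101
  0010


Row parities: 011
Column parities: 0110

Row P: 011, Col P: 0110, Corner: 0


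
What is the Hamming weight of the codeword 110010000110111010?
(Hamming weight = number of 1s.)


Counting 1s in 110010000110111010

9


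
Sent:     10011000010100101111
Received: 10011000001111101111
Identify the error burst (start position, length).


XOR: 00000000011011000000

Burst at position 9, length 5


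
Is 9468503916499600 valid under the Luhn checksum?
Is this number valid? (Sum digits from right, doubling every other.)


Luhn sum = 80
80 mod 10 = 0

Valid (Luhn sum mod 10 = 0)


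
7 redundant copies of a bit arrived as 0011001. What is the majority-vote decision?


Ones: 3 out of 7
Threshold: 4

0 (3/7 voted 1)


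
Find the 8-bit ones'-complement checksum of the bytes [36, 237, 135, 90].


Sum = 498 mod 256 = 242
Complement = 13

13


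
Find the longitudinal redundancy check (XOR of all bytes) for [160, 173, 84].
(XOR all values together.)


XOR chain: 160 ^ 173 ^ 84 = 89

89


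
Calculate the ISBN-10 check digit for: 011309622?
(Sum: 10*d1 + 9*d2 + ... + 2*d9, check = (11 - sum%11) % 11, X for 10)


Weighted sum: 117
117 mod 11 = 7

Check digit: 4


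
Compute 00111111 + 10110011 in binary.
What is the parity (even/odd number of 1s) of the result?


00111111 = 63
10110011 = 179
Sum = 242 = 11110010
1s count = 5

odd parity (5 ones in 11110010)


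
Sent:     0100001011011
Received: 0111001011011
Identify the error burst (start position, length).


XOR: 0011000000000

Burst at position 2, length 2


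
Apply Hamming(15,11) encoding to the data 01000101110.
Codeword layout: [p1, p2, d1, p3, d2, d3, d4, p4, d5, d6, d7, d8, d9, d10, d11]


Parity bits: p1=0, p2=0, p3=0, p4=0

000010000101110


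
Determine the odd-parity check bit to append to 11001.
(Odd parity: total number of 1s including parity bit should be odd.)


Number of 1s in data: 3
Parity bit: 0

0


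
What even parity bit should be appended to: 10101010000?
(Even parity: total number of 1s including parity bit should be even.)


Number of 1s in data: 4
Parity bit: 0

0


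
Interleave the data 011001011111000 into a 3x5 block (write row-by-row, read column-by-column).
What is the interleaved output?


Matrix:
  01100
  10111
  11000
Read columns: 011101110010010

011101110010010


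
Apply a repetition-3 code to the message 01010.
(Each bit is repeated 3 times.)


Each bit -> 3 copies

000111000111000


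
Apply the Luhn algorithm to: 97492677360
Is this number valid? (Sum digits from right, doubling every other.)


Luhn sum = 50
50 mod 10 = 0

Valid (Luhn sum mod 10 = 0)


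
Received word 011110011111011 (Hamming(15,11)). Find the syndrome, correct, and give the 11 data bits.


Syndrome = 13: error at position 13

Data: 11001111111 (corrected bit 13)


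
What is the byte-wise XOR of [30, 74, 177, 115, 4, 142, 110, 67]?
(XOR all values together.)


XOR chain: 30 ^ 74 ^ 177 ^ 115 ^ 4 ^ 142 ^ 110 ^ 67 = 49

49


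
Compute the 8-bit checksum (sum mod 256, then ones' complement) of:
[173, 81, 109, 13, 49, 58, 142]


Sum = 625 mod 256 = 113
Complement = 142

142


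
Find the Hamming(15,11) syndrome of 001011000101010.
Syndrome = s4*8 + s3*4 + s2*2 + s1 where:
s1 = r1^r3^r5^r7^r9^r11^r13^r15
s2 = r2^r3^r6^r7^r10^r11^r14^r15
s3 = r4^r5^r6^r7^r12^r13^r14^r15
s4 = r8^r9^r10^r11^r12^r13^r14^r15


s1=0, s2=0, s3=0, s4=1

Syndrome = 8 (error at position 8)


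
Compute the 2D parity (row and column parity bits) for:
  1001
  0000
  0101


Row parities: 000
Column parities: 1100

Row P: 000, Col P: 1100, Corner: 0


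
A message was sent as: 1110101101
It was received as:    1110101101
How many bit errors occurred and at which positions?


XOR: 0000000000

0 errors (received matches sent)


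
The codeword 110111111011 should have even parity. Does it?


Number of 1s: 10

Yes, parity is correct (10 ones)


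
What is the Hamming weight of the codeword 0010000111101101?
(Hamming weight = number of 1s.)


Counting 1s in 0010000111101101

8


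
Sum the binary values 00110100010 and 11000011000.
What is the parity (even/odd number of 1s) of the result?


00110100010 = 418
11000011000 = 1560
Sum = 1978 = 11110111010
1s count = 8

even parity (8 ones in 11110111010)


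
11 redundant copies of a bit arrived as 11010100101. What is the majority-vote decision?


Ones: 6 out of 11
Threshold: 6

1 (6/11 voted 1)


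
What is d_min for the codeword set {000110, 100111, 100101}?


Comparing all pairs, minimum distance: 1
Can detect 0 errors, correct 0 errors

1


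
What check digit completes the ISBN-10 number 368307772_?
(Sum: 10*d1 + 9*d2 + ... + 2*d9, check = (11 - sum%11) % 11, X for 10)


Weighted sum: 257
257 mod 11 = 4

Check digit: 7


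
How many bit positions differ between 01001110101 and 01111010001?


XOR: 00110100100
Count of 1s: 4

4


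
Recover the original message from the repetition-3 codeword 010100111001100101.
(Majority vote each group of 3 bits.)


Groups: 010, 100, 111, 001, 100, 101
Majority votes: 001001

001001


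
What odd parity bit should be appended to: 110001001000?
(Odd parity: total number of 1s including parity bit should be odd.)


Number of 1s in data: 4
Parity bit: 1

1


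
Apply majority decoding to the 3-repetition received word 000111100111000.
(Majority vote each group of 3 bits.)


Groups: 000, 111, 100, 111, 000
Majority votes: 01010

01010


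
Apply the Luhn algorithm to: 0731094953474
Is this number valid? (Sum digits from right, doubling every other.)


Luhn sum = 56
56 mod 10 = 6

Invalid (Luhn sum mod 10 = 6)


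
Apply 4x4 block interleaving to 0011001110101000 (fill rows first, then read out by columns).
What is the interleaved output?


Matrix:
  0011
  0011
  1010
  1000
Read columns: 0011000011101100

0011000011101100


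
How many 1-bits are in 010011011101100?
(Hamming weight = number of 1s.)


Counting 1s in 010011011101100

8


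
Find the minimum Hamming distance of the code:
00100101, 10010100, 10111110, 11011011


Comparing all pairs, minimum distance: 3
Can detect 2 errors, correct 1 errors

3


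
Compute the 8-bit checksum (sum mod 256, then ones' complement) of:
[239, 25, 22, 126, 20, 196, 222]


Sum = 850 mod 256 = 82
Complement = 173

173


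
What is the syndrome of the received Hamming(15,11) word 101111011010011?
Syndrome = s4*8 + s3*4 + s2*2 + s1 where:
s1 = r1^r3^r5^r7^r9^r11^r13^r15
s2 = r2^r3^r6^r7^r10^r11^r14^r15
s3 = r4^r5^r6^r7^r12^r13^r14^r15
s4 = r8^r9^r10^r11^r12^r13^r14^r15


s1=0, s2=1, s3=1, s4=1

Syndrome = 14 (error at position 14)


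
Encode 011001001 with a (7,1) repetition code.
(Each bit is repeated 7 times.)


Each bit -> 7 copies

000000011111111111111000000000000001111111000000000000001111111


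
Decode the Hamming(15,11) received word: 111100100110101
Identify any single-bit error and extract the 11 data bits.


Syndrome = 0: no error detected

Data: 10010110101 (no errors)


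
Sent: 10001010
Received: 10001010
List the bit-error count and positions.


XOR: 00000000

0 errors (received matches sent)


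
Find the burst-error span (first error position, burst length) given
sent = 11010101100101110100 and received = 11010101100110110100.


XOR: 00000000000011000000

Burst at position 12, length 2


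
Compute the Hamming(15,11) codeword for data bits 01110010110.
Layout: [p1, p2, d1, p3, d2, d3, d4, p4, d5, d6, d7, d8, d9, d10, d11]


Parity bits: p1=0, p2=0, p3=1, p4=1

000111110010110


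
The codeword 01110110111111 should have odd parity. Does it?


Number of 1s: 11

Yes, parity is correct (11 ones)


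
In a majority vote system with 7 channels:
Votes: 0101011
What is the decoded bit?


Ones: 4 out of 7
Threshold: 4

1 (4/7 voted 1)


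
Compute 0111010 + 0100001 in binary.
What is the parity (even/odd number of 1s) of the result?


0111010 = 58
0100001 = 33
Sum = 91 = 1011011
1s count = 5

odd parity (5 ones in 1011011)


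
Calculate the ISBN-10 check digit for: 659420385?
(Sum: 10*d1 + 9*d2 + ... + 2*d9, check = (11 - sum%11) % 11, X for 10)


Weighted sum: 263
263 mod 11 = 10

Check digit: 1


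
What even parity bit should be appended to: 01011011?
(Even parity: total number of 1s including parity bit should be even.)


Number of 1s in data: 5
Parity bit: 1

1


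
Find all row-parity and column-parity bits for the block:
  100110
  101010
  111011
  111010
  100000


Row parities: 11101
Column parities: 101101

Row P: 11101, Col P: 101101, Corner: 0


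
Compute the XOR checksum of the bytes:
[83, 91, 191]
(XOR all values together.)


XOR chain: 83 ^ 91 ^ 191 = 183

183


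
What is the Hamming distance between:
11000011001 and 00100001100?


XOR: 11100010101
Count of 1s: 6

6


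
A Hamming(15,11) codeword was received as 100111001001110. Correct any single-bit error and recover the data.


Syndrome = 0: no error detected

Data: 01101001110 (no errors)


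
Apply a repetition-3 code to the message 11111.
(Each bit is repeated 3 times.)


Each bit -> 3 copies

111111111111111


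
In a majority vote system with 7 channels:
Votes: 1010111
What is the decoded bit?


Ones: 5 out of 7
Threshold: 4

1 (5/7 voted 1)


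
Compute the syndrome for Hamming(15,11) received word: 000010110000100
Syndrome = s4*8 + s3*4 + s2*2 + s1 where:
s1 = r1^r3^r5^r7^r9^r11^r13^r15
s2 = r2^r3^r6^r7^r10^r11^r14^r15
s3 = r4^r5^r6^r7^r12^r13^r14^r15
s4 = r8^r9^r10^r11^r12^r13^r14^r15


s1=1, s2=1, s3=1, s4=0

Syndrome = 7 (error at position 7)


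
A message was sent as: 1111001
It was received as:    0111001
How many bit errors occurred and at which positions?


XOR: 1000000

1 error(s) at position(s): 0


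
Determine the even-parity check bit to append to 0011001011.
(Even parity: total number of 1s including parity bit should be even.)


Number of 1s in data: 5
Parity bit: 1

1


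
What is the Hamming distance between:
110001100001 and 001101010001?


XOR: 111100110000
Count of 1s: 6

6


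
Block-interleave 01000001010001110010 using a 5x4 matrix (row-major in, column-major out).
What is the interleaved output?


Matrix:
  0100
  0001
  0100
  0111
  0010
Read columns: 00000101100001101010

00000101100001101010


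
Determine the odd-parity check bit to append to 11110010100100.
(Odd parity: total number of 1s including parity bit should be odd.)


Number of 1s in data: 7
Parity bit: 0

0


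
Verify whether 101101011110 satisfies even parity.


Number of 1s: 8

Yes, parity is correct (8 ones)


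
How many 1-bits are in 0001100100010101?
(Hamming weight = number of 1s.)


Counting 1s in 0001100100010101

6


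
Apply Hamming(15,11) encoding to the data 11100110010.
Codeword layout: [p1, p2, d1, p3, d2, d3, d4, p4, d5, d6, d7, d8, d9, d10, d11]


Parity bits: p1=1, p2=1, p3=1, p4=1

111111010110010


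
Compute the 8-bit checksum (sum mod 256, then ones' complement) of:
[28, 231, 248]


Sum = 507 mod 256 = 251
Complement = 4

4


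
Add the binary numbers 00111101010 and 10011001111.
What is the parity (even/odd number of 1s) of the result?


00111101010 = 490
10011001111 = 1231
Sum = 1721 = 11010111001
1s count = 7

odd parity (7 ones in 11010111001)


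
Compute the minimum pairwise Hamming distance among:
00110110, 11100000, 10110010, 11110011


Comparing all pairs, minimum distance: 2
Can detect 1 errors, correct 0 errors

2


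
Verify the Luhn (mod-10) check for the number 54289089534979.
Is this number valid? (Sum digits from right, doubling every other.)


Luhn sum = 77
77 mod 10 = 7

Invalid (Luhn sum mod 10 = 7)


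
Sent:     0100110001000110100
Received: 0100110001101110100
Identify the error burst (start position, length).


XOR: 0000000000101000000

Burst at position 10, length 3


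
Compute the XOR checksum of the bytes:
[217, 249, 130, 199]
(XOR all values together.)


XOR chain: 217 ^ 249 ^ 130 ^ 199 = 101

101


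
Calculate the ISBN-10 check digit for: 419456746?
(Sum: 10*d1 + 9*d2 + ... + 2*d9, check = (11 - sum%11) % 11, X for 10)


Weighted sum: 261
261 mod 11 = 8

Check digit: 3


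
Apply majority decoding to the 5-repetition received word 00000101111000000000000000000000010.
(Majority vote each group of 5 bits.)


Groups: 00000, 10111, 10000, 00000, 00000, 00000, 00010
Majority votes: 0100000

0100000


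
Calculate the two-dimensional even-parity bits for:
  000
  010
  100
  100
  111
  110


Row parities: 011110
Column parities: 011

Row P: 011110, Col P: 011, Corner: 0


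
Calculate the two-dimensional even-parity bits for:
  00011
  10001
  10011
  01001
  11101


Row parities: 00100
Column parities: 10101

Row P: 00100, Col P: 10101, Corner: 1


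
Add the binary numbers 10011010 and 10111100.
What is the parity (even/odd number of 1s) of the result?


10011010 = 154
10111100 = 188
Sum = 342 = 101010110
1s count = 5

odd parity (5 ones in 101010110)


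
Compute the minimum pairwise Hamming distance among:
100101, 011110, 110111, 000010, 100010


Comparing all pairs, minimum distance: 1
Can detect 0 errors, correct 0 errors

1


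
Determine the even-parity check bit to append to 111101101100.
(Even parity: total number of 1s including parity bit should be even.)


Number of 1s in data: 8
Parity bit: 0

0


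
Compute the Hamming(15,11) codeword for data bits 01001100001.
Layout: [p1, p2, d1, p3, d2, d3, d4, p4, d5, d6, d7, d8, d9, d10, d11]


Parity bits: p1=1, p2=0, p3=0, p4=1

100010011100001


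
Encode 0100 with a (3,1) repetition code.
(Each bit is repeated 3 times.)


Each bit -> 3 copies

000111000000


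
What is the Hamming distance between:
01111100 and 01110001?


XOR: 00001101
Count of 1s: 3

3


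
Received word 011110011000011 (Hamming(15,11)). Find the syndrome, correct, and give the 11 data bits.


Syndrome = 0: no error detected

Data: 11001000011 (no errors)


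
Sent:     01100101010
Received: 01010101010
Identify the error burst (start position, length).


XOR: 00110000000

Burst at position 2, length 2


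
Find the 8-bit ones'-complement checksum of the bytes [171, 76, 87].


Sum = 334 mod 256 = 78
Complement = 177

177


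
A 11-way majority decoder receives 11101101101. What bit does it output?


Ones: 8 out of 11
Threshold: 6

1 (8/11 voted 1)


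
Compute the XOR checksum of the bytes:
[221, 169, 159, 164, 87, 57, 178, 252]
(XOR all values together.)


XOR chain: 221 ^ 169 ^ 159 ^ 164 ^ 87 ^ 57 ^ 178 ^ 252 = 111

111


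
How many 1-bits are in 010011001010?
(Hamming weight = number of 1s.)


Counting 1s in 010011001010

5


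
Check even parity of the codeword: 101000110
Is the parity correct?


Number of 1s: 4

Yes, parity is correct (4 ones)


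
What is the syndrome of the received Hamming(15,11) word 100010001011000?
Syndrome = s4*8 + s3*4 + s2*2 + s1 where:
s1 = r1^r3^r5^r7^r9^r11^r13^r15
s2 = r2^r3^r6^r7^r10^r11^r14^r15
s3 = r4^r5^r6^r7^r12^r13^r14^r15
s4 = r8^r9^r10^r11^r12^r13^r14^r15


s1=0, s2=1, s3=0, s4=1

Syndrome = 10 (error at position 10)
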